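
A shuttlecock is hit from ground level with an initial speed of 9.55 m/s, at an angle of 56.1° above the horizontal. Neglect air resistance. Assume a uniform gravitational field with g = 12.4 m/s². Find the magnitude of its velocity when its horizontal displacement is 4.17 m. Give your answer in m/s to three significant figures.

vₓ = 9.550 cos 56.1° = 5.326 m/s; v_y0 = 9.550 sin 56.1° = 7.927 m/s.
Time to reach x = 4.17 m: t = x/vₓ = 4.17/5.326 = 0.7829 s.
Vertical velocity there: v_y = v_y0 − g t = 7.927 − 12.4 × 0.7829 = −1.781 m/s.
Speed: √(vₓ² + v_y²) = √(5.326² + 1.781²) = 5.616 m/s.

5.62 m/s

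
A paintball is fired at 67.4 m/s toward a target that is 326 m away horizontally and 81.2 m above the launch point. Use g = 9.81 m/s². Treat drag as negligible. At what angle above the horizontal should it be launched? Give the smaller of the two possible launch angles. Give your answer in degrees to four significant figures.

Trajectory: y = x tanθ − g x² (1 + tan²θ)/(2v₀²). With x = 326, y = 81.2, v₀ = 67.4, g = 9.81:
114.8 tan²θ − 326 tanθ + (196.0) = 0.
tanθ = [326 ± √(326² − 4 × 114.8 × (196.0))] / (2 × 114.8) = (326 ± 127.8) / 229.5, giving tanθ = 0.8636 or 1.977.
θ = 40.81° or 63.17°; the smaller is 40.81°.

40.81°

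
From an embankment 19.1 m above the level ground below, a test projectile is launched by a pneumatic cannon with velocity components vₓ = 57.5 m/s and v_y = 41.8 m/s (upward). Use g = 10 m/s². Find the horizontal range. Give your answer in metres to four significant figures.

With up positive and y = 0 at the ground: y(t) = 19.1 + (41.80) t − 5.000 t². Setting y = 0 and taking the positive root: t = [41.80 + √(41.80² + 2·10.0·19.1)] / 10.0 = (41.80 + 46.14) / 10.0 = 8.794 s.
Horizontal distance: R = vₓ t = 57.50 × 8.794 = 505.7 m.

505.7 m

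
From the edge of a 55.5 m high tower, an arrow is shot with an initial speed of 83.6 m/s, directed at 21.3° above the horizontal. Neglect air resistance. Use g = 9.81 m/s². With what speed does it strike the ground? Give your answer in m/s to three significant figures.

89.9 m/s

Components: vₓ = 83.60 cos 21.3° = 77.89 m/s, v_y0 = 83.60 sin 21.3° = 30.37 m/s.
With up positive and y = 0 at the ground: y(t) = 55.5 + (30.37) t − 4.905 t². Setting y = 0 and taking the positive root: t = [30.37 + √(30.37² + 2·9.81·55.5)] / 9.81 = (30.37 + 44.85) / 9.81 = 7.667 s.
Vertical velocity at impact: v_y = v_y0 − g t = 30.37 − 9.81 × 7.667 = −44.85 m/s.
Speed: |v| = √(vₓ² + v_y²) = √(77.89² + 44.85²) = 89.88 m/s.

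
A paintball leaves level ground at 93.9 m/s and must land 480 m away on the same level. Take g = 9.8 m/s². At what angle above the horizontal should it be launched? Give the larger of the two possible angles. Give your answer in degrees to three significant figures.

73.9°

From R = (v₀²/g) sin 2θ: sin 2θ = 9.80 × 480 / 8817.2 = 0.5335.
2θ = 32.24° or 180° − 32.24° = 147.8°, so θ = 16.12° or 73.88°.
The larger angle is 73.88°.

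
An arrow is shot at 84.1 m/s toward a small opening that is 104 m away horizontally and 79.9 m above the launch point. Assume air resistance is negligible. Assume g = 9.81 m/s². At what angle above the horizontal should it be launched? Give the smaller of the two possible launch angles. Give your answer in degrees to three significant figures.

Trajectory: y = x tanθ − g x² (1 + tan²θ)/(2v₀²). With x = 104, y = 79.9, v₀ = 84.1, g = 9.81:
7.501 tan²θ − 104 tanθ + (87.40) = 0.
tanθ = [104 ± √(104² − 4 × 7.501 × (87.40))] / (2 × 7.501) = (104 ± 90.52) / 15.00, giving tanθ = 0.8986 or 12.97.
θ = 41.94° or 85.59°; the smaller is 41.94°.

41.9°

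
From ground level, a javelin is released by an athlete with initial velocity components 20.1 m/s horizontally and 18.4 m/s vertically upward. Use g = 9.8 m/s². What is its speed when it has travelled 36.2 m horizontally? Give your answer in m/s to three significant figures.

20.1 m/s

x = vₓ t ⇒ t = 36.2/20.10 = 1.801 s.
Vertical velocity there: v_y = v_y0 − g t = 18.40 − 9.80 × 1.801 = 0.7502 m/s.
Speed: √(vₓ² + v_y²) = √(20.10² + 0.7502²) = 20.11 m/s.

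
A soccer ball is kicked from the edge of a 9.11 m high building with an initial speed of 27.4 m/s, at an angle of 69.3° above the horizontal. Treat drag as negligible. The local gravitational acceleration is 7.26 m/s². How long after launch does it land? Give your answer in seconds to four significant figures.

Components: vₓ = 27.40 cos 69.3° = 9.685 m/s, v_y0 = 27.40 sin 69.3° = 25.63 m/s.
The projectile lands when y = 9.11 + (25.63) t − ½·7.26·t² = 0. Positive root: t = (25.63 + √(25.63² + 2·7.26·9.11)) / 7.26 = (25.63 + 28.09) / 7.26 = 7.400 s.

7.400 s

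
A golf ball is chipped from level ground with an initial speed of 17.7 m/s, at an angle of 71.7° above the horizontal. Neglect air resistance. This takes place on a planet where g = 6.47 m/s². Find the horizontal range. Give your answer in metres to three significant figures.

Components: vₓ = 17.70 cos 71.7° = 5.558 m/s, v_y0 = 17.70 sin 71.7° = 16.80 m/s.
Flight time T = 2 v_y0 / g = 5.195 s.
Range: R = vₓ T = 5.558 × 5.195 = 28.87 m.

28.9 m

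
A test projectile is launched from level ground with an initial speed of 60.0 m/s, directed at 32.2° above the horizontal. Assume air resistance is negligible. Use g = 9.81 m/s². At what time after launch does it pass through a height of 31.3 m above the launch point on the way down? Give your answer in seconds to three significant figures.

5.32 s

vₓ = 60.00 cos 32.2° = 50.77 m/s; v_y0 = 60.00 sin 32.2° = 31.97 m/s.
Require v_y0 t − ½ g t² = 31.3, i.e. 4.905 t² − 31.97 t + 31.3 = 0.
t = [31.97 ± √(31.97² − 2·9.81·31.3)] / 9.81 = (31.97 ± 20.20) / 9.81, so t = 1.200 s or t = 5.319 s.
The descending-branch root is 5.319 s.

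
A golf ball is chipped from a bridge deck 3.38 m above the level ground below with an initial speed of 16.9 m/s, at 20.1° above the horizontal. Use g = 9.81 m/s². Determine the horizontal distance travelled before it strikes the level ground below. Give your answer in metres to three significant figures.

25.6 m

Resolve: vₓ = 16.90 cos 20.1° = 15.87 m/s and v_y0 = 16.90 sin 20.1° = 5.808 m/s.
The projectile lands when y = 3.38 + (5.808) t − ½·9.81·t² = 0. Positive root: t = (5.808 + √(5.808² + 2·9.81·3.38)) / 9.81 = (5.808 + 10.00) / 9.81 = 1.612 s.
Horizontal distance: R = vₓ t = 15.87 × 1.612 = 25.58 m.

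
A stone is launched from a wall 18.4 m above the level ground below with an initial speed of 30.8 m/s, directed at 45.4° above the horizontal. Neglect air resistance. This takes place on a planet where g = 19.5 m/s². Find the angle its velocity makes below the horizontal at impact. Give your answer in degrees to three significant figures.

58.0°

vₓ = 30.80 cos 45.4° = 21.63 m/s; v_y0 = 30.80 sin 45.4° = 21.93 m/s.
Vertical motion (up positive, ground at y = 0): 9.750 t² − (21.93) t − 18.4 = 0, so t = (21.93 + √(21.93² + 2·19.5·18.4)) / 19.5 = (21.93 + 34.62) / 19.5 = 2.900 s.
At impact: v_y = v_y0 − g t = −34.62 m/s; vₓ = 21.63 m/s.
Angle below horizontal: arctan(|v_y|/vₓ) = arctan(34.62/21.63) = 58.01°.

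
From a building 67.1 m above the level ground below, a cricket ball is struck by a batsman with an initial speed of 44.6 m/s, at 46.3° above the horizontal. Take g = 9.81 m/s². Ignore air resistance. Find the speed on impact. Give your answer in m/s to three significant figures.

Resolve: vₓ = 44.60 cos 46.3° = 30.81 m/s and v_y0 = 44.60 sin 46.3° = 32.24 m/s.
With up positive and y = 0 at the ground: y(t) = 67.1 + (32.24) t − 4.905 t². Setting y = 0 and taking the positive root: t = [32.24 + √(32.24² + 2·9.81·67.1)] / 9.81 = (32.24 + 48.54) / 9.81 = 8.235 s.
Vertical velocity at impact: v_y = v_y0 − g t = 32.24 − 9.81 × 8.235 = −48.54 m/s.
Speed: |v| = √(vₓ² + v_y²) = √(30.81² + 48.54²) = 57.49 m/s.

57.5 m/s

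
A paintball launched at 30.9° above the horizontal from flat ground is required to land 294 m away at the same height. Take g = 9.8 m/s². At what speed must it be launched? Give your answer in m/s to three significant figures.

57.2 m/s

On level ground R = v₀² sin 2θ / g ⇒ v₀ = √(gR / sin 2θ).
v₀ = √(9.80 × 294 / sin 61.80°) = √(2881 / 0.8813) = √3269.2 = 57.18 m/s.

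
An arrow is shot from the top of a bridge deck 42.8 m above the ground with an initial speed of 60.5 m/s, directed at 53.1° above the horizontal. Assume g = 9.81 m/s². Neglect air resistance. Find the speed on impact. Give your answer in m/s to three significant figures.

Resolve: vₓ = 60.50 cos 53.1° = 36.33 m/s and v_y0 = 60.50 sin 53.1° = 48.38 m/s.
With up positive and y = 0 at the ground: y(t) = 42.8 + (48.38) t − 4.905 t². Setting y = 0 and taking the positive root: t = [48.38 + √(48.38² + 2·9.81·42.8)] / 9.81 = (48.38 + 56.40) / 9.81 = 10.68 s.
Vertical velocity at impact: v_y = v_y0 − g t = 48.38 − 9.81 × 10.68 = −56.40 m/s.
Speed: |v| = √(vₓ² + v_y²) = √(36.33² + 56.40²) = 67.08 m/s.

67.1 m/s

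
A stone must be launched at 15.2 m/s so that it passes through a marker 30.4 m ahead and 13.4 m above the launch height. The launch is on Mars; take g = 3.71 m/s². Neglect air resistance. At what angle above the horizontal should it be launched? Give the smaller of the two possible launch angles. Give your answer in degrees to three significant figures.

Trajectory: y = x tanθ − g x² (1 + tan²θ)/(2v₀²). With x = 30.4, y = 13.4, v₀ = 15.2, g = 3.71:
7.420 tan²θ − 30.4 tanθ + (20.82) = 0.
tanθ = [30.4 ± √(30.4² − 4 × 7.420 × (20.82))] / (2 × 7.420) = (30.4 ± 17.50) / 14.84, giving tanθ = 0.8693 or 3.228.
θ = 41.00° or 72.79°; the smaller is 41.00°.

41.0°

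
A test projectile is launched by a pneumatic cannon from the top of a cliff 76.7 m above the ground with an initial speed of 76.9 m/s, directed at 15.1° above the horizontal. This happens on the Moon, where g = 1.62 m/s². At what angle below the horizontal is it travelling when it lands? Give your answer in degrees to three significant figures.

Horizontal component vₓ = 76.90 cos 15.1° = 74.24 m/s; vertical v_y0 = 76.90 sin 15.1° = 20.03 m/s.
Vertical motion (up positive, ground at y = 0): 0.8100 t² − (20.03) t − 76.7 = 0, so t = (20.03 + √(20.03² + 2·1.62·76.7)) / 1.62 = (20.03 + 25.49) / 1.62 = 28.10 s.
At impact: v_y = v_y0 − g t = −25.49 m/s; vₓ = 74.24 m/s.
Angle below horizontal: arctan(|v_y|/vₓ) = arctan(25.49/74.24) = 18.95°.

18.9°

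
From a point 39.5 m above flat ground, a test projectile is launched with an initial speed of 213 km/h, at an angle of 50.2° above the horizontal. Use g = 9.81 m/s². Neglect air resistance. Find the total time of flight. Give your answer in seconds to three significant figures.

10.1 s

Convert: 213 km/h = 213/3.6 = 59.17 m/s.
vₓ = 59.17 cos 50.2° = 37.87 m/s; v_y0 = 59.17 sin 50.2° = 45.46 m/s.
The projectile lands when y = 39.5 + (45.46) t − ½·9.81·t² = 0. Positive root: t = (45.46 + √(45.46² + 2·9.81·39.5)) / 9.81 = (45.46 + 53.30) / 9.81 = 10.07 s.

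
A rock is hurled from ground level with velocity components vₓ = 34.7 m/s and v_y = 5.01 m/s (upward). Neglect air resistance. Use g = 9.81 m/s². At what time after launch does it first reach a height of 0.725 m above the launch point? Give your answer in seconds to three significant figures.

Require v_y0 t − ½ g t² = 0.725, i.e. 4.905 t² − 5.010 t + 0.725 = 0.
t = [5.010 ± √(5.010² − 2·9.81·0.725)] / 9.81 = (5.010 ± 3.298) / 9.81, so t = 0.1745 s or t = 0.8469 s.
The first (ascending) time is 0.1745 s.

0.175 s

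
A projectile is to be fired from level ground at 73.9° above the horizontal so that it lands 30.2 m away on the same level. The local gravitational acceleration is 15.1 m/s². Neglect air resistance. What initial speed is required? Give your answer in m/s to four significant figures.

From R = (v₀² / g) sin 2θ: v₀ = √(gR / sin 2θ).
v₀ = √(15.1 × 30.2 / sin 147.8°) = √(456.0 / 0.5329) = √855.77 = 29.25 m/s.

29.25 m/s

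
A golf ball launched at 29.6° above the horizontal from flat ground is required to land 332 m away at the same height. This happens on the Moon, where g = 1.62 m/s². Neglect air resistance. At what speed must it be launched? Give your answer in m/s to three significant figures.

25.0 m/s

On level ground R = v₀² sin 2θ / g ⇒ v₀ = √(gR / sin 2θ).
v₀ = √(1.62 × 332 / sin 59.20°) = √(537.8 / 0.8590) = √626.15 = 25.02 m/s.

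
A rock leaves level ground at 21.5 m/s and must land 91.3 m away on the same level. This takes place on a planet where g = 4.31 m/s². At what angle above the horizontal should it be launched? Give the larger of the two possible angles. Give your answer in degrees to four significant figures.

R = v₀² sin 2θ / g gives sin 2θ = gR/v₀² = 4.31·91.3/21.5² = 0.8513.
2θ = 58.35° or 180° − 58.35° = 121.6°, so θ = 29.18° or 60.82°.
The larger angle is 60.82°.

60.82°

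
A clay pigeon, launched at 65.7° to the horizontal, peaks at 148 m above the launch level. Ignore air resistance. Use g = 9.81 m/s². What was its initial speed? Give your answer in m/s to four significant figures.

59.12 m/s

At the peak v_y = 0, so v_y0 = √(2gH) = √(2 × 9.81 × 148) = 53.89 m/s.
v_y0 = v₀ sin θ ⇒ v₀ = 53.89 / sin 65.7° = 59.12 m/s.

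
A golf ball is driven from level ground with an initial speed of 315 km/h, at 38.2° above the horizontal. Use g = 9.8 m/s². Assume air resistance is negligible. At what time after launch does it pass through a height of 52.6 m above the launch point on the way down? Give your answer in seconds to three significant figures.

9.97 s

Convert: 315 km/h = 315/3.6 = 87.50 m/s.
vₓ = 87.50 cos 38.2° = 68.76 m/s; v_y0 = 87.50 sin 38.2° = 54.11 m/s.
Height y(t) = 54.11 t − 4.900 t² = 52.6 gives 4.900 t² − 54.11 t + 52.6 = 0.
Quadratic formula: t = (54.11 ± √1897.0) / 9.80 = (54.11 ± 43.55) / 9.80 → t = 1.077 s or 9.966 s.
The descending-branch root is 9.966 s.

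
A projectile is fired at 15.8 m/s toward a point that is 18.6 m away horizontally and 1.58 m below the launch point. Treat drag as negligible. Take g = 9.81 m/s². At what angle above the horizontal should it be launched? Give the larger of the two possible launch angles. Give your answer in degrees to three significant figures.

67.5°

Trajectory: y = x tanθ − g x² (1 + tan²θ)/(2v₀²). With x = 18.6, y = −1.58, v₀ = 15.8, g = 9.81:
6.798 tan²θ − 18.6 tanθ + (5.218) = 0.
tanθ = [18.6 ± √(18.6² − 4 × 6.798 × (5.218))] / (2 × 6.798) = (18.6 ± 14.29) / 13.60, giving tanθ = 0.3173 or 2.419.
θ = 17.60° or 67.54°; the larger is 67.54°.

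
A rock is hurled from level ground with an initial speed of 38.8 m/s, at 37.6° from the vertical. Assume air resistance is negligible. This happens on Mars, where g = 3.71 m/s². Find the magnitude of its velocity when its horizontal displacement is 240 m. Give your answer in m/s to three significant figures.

vₓ = 38.80 sin 37.6° = 23.67 m/s; v_y0 = 38.80 cos 37.6° = 30.74 m/s.
x = vₓ t ⇒ t = 240/23.67 = 10.14 s.
Vertical velocity there: v_y = v_y0 − g t = 30.74 − 3.71 × 10.14 = −6.871 m/s.
Speed: √(vₓ² + v_y²) = √(23.67² + 6.871²) = 24.65 m/s.

24.7 m/s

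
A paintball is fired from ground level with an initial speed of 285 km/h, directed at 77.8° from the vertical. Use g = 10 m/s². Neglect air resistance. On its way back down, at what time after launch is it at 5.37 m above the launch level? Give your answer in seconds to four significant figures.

Convert: 285 km/h = 285/3.6 = 79.17 m/s.
vₓ = 79.17 sin 77.8° = 77.38 m/s; v_y0 = 79.17 cos 77.8° = 16.73 m/s.
Height y(t) = 16.73 t − 5.000 t² = 5.37 gives 5.000 t² − 16.73 t + 5.37 = 0.
Quadratic formula: t = (16.73 ± √172.49) / 10.0 = (16.73 ± 13.13) / 10.0 → t = 0.3596 s or 2.986 s.
The descending-branch root is 2.986 s.

2.986 s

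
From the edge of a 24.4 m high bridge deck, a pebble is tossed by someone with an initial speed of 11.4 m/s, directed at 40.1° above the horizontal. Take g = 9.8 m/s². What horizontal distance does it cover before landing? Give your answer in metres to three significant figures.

27.1 m

Resolve: vₓ = 11.40 cos 40.1° = 8.720 m/s and v_y0 = 11.40 sin 40.1° = 7.343 m/s.
The projectile lands when y = 24.4 + (7.343) t − ½·9.80·t² = 0. Positive root: t = (7.343 + √(7.343² + 2·9.80·24.4)) / 9.80 = (7.343 + 23.07) / 9.80 = 3.103 s.
Horizontal distance: R = vₓ t = 8.720 × 3.103 = 27.06 m.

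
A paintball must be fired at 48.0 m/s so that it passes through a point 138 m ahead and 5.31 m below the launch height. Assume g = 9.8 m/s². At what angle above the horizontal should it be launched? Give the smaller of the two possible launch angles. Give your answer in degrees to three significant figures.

Trajectory: y = x tanθ − g x² (1 + tan²θ)/(2v₀²). With x = 138, y = −5.31, v₀ = 48.0, g = 9.80:
40.50 tan²θ − 138 tanθ + (35.19) = 0.
tanθ = [138 ± √(138² − 4 × 40.50 × (35.19))] / (2 × 40.50) = (138 ± 115.5) / 81.00, giving tanθ = 0.2776 or 3.130.
θ = 15.52° or 72.28°; the smaller is 15.52°.

15.5°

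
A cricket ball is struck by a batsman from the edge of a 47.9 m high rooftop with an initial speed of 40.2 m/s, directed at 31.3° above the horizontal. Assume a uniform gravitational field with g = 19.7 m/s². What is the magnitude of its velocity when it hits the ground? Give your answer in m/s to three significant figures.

Horizontal component vₓ = 40.20 cos 31.3° = 34.35 m/s; vertical v_y0 = 40.20 sin 31.3° = 20.88 m/s.
With up positive and y = 0 at the ground: y(t) = 47.9 + (20.88) t − 9.850 t². Setting y = 0 and taking the positive root: t = [20.88 + √(20.88² + 2·19.7·47.9)] / 19.7 = (20.88 + 48.20) / 19.7 = 3.507 s.
Vertical velocity at impact: v_y = v_y0 − g t = 20.88 − 19.7 × 3.507 = −48.20 m/s.
Speed: |v| = √(vₓ² + v_y²) = √(34.35² + 48.20²) = 59.19 m/s.

59.2 m/s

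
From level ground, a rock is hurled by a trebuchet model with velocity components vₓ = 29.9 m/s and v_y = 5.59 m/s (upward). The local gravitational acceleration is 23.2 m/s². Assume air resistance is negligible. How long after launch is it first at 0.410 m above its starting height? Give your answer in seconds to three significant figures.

Require v_y0 t − ½ g t² = 0.410, i.e. 11.60 t² − 5.590 t + 0.410 = 0.
t = [5.590 ± √(5.590² − 2·23.2·0.410)] / 23.2 = (5.590 ± 3.496) / 23.2, so t = 0.09025 s or t = 0.3917 s.
The first (ascending) time is 0.09025 s.

0.0902 s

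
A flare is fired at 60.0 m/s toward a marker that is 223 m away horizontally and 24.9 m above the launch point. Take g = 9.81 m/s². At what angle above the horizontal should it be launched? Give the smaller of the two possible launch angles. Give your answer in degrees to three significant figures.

Trajectory: y = x tanθ − g x² (1 + tan²θ)/(2v₀²). With x = 223, y = 24.9, v₀ = 60.0, g = 9.81:
67.76 tan²θ − 223 tanθ + (92.66) = 0.
tanθ = [223 ± √(223² − 4 × 67.76 × (92.66))] / (2 × 67.76) = (223 ± 156.9) / 135.5, giving tanθ = 0.4878 or 2.803.
θ = 26.00° or 70.37°; the smaller is 26.00°.

26.0°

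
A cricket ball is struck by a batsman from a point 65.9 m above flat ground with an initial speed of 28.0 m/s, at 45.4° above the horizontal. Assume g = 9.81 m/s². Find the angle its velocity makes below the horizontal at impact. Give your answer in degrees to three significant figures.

64.4°

Resolve: vₓ = 28.00 cos 45.4° = 19.66 m/s and v_y0 = 28.00 sin 45.4° = 19.94 m/s.
Vertical motion (up positive, ground at y = 0): 4.905 t² − (19.94) t − 65.9 = 0, so t = (19.94 + √(19.94² + 2·9.81·65.9)) / 9.81 = (19.94 + 41.11) / 9.81 = 6.223 s.
At impact: v_y = v_y0 − g t = −41.11 m/s; vₓ = 19.66 m/s.
Angle below horizontal: arctan(|v_y|/vₓ) = arctan(41.11/19.66) = 64.44°.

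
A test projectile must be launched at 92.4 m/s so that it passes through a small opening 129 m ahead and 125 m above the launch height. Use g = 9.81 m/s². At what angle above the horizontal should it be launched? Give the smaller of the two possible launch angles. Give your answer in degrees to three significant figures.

Trajectory: y = x tanθ − g x² (1 + tan²θ)/(2v₀²). With x = 129, y = 125, v₀ = 92.4, g = 9.81:
9.560 tan²θ − 129 tanθ + (134.6) = 0.
tanθ = [129 ± √(129² − 4 × 9.560 × (134.6))] / (2 × 9.560) = (129 ± 107.2) / 19.12, giving tanθ = 1.139 or 12.35.
θ = 48.73° or 85.37°; the smaller is 48.73°.

48.7°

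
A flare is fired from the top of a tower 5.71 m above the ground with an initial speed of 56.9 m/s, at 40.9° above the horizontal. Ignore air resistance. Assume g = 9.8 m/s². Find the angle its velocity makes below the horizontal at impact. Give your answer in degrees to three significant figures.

42.0°

vₓ = 56.90 cos 40.9° = 43.01 m/s; v_y0 = 56.90 sin 40.9° = 37.25 m/s.
The projectile lands when y = 5.71 + (37.25) t − ½·9.80·t² = 0. Positive root: t = (37.25 + √(37.25² + 2·9.80·5.71)) / 9.80 = (37.25 + 38.73) / 9.80 = 7.753 s.
At impact: v_y = v_y0 − g t = −38.73 m/s; vₓ = 43.01 m/s.
Angle below horizontal: arctan(|v_y|/vₓ) = arctan(38.73/43.01) = 42.00°.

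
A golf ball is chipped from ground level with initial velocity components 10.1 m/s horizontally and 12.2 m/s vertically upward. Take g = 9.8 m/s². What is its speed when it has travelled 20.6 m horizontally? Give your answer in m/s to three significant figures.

12.8 m/s

Time to reach x = 20.6 m: t = x/vₓ = 20.6/10.10 = 2.040 s.
Vertical velocity there: v_y = v_y0 − g t = 12.20 − 9.80 × 2.040 = −7.788 m/s.
Speed: √(vₓ² + v_y²) = √(10.10² + 7.788²) = 12.75 m/s.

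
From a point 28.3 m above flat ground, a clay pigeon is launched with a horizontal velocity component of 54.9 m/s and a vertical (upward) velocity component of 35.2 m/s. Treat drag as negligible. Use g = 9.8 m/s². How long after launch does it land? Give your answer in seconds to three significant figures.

With up positive and y = 0 at the ground: y(t) = 28.3 + (35.20) t − 4.900 t². Setting y = 0 and taking the positive root: t = [35.20 + √(35.20² + 2·9.80·28.3)] / 9.80 = (35.20 + 42.35) / 9.80 = 7.914 s.

7.91 s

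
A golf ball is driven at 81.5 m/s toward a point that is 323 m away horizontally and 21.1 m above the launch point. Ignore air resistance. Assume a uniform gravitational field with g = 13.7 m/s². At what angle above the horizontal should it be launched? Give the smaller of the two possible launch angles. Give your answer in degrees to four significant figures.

25.31°

Trajectory: y = x tanθ − g x² (1 + tan²θ)/(2v₀²). With x = 323, y = 21.1, v₀ = 81.5, g = 13.7:
107.6 tan²θ − 323 tanθ + (128.7) = 0.
tanθ = [323 ± √(323² − 4 × 107.6 × (128.7))] / (2 × 107.6) = (323 ± 221.2) / 215.2, giving tanθ = 0.4729 or 2.529.
θ = 25.31° or 68.43°; the smaller is 25.31°.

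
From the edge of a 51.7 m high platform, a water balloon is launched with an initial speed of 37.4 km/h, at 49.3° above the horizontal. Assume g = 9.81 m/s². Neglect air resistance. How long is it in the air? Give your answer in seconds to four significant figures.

4.147 s

Convert: 37.4 km/h = 37.4/3.6 = 10.39 m/s.
Components: vₓ = 10.39 cos 49.3° = 6.775 m/s, v_y0 = 10.39 sin 49.3° = 7.876 m/s.
Vertical motion (up positive, ground at y = 0): 4.905 t² − (7.876) t − 51.7 = 0, so t = (7.876 + √(7.876² + 2·9.81·51.7)) / 9.81 = (7.876 + 32.81) / 9.81 = 4.147 s.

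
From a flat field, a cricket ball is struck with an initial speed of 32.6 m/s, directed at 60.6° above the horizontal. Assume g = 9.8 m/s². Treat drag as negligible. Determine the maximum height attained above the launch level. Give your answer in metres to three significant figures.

41.2 m

vₓ = 32.60 cos 60.6° = 16.00 m/s; v_y0 = 32.60 sin 60.6° = 28.40 m/s.
Peak height H = v_y0² / (2g) = 806.65 / 19.60 = 41.16 m.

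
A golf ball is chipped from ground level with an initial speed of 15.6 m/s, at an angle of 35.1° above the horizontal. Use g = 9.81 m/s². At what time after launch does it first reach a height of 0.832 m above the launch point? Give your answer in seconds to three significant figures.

0.0980 s

Horizontal component vₓ = 15.60 cos 35.1° = 12.76 m/s; vertical v_y0 = 15.60 sin 35.1° = 8.970 m/s.
Set y = v_y0 t − ½ g t² = 0.832: 4.905 t² − 8.970 t + 0.832 = 0.
t = [8.970 ± √(8.970² − 2·9.81·0.832)] / 9.81 = (8.970 ± 8.009) / 9.81, so t = 0.09800 s or t = 1.731 s.
The first (ascending) time is 0.09800 s.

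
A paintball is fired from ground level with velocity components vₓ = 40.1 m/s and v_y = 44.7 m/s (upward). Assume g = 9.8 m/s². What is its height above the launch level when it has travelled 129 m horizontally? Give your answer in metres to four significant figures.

At x = 129 m, t = x/vₓ = 129/40.10 = 3.217 s.
Height: y = v_y0 t − ½ g t² = 44.70 × 3.217 − 4.900 × 3.217² = 143.8 − 50.71 = 93.09 m.

93.09 m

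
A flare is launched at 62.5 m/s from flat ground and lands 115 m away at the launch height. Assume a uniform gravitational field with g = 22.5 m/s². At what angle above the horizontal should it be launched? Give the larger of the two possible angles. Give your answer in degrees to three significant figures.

From R = (v₀²/g) sin 2θ: sin 2θ = 22.5 × 115 / 3906.2 = 0.6624.
2θ = 41.48° or 180° − 41.48° = 138.5°, so θ = 20.74° or 69.26°.
The larger angle is 69.26°.

69.3°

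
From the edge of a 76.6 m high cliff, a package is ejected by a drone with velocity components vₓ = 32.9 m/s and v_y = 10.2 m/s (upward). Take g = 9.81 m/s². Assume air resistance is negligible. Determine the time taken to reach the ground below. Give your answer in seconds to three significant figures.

The projectile lands when y = 76.6 + (10.20) t − ½·9.81·t² = 0. Positive root: t = (10.20 + √(10.20² + 2·9.81·76.6)) / 9.81 = (10.20 + 40.09) / 9.81 = 5.126 s.

5.13 s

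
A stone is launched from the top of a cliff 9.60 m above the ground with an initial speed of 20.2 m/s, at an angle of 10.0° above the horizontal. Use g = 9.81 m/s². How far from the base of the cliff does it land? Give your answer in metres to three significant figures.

35.8 m

Resolve: vₓ = 20.20 cos 10.0° = 19.89 m/s and v_y0 = 20.20 sin 10.0° = 3.508 m/s.
Vertical motion (up positive, ground at y = 0): 4.905 t² − (3.508) t − 9.60 = 0, so t = (3.508 + √(3.508² + 2·9.81·9.60)) / 9.81 = (3.508 + 14.17) / 9.81 = 1.802 s.
Horizontal distance: R = vₓ t = 19.89 × 1.802 = 35.84 m.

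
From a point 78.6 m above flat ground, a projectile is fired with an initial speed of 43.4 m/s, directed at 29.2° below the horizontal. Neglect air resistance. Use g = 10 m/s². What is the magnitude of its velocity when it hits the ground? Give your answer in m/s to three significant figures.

Components: vₓ = 43.40 cos 29.2° = 37.88 m/s, v_y0 = −21.17 m/s (downward).
Vertical motion (up positive, ground at y = 0): 5.000 t² − (−21.17) t − 78.6 = 0, so t = (−21.17 + √(21.17² + 2·10.0·78.6)) / 10.0 = (−21.17 + 44.95) / 10.0 = 2.377 s.
Vertical velocity at impact: v_y = v_y0 − g t = −21.17 − 10.0 × 2.377 = −44.95 m/s.
Speed: |v| = √(vₓ² + v_y²) = √(37.88² + 44.95²) = 58.78 m/s.

58.8 m/s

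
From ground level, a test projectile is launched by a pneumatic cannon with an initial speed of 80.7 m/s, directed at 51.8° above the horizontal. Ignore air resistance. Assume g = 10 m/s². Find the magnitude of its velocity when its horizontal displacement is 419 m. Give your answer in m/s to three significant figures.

Components: vₓ = 80.70 cos 51.8° = 49.91 m/s, v_y0 = 80.70 sin 51.8° = 63.42 m/s.
Time to reach x = 419 m: t = x/vₓ = 419/49.91 = 8.396 s.
Vertical velocity there: v_y = v_y0 − g t = 63.42 − 10.0 × 8.396 = −20.54 m/s.
Speed: √(vₓ² + v_y²) = √(49.91² + 20.54²) = 53.97 m/s.

54.0 m/s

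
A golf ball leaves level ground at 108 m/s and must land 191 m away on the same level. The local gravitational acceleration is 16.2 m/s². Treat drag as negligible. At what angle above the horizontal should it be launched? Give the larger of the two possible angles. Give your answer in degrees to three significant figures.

Level-ground range R = v₀² sin(2θ)/g ⇒ sin(2θ) = gR/v₀² = 16.2 × 191 / 108² = 0.2653.
2θ = 15.38° or 180° − 15.38° = 164.6°, so θ = 7.692° or 82.31°.
The larger angle is 82.31°.

82.3°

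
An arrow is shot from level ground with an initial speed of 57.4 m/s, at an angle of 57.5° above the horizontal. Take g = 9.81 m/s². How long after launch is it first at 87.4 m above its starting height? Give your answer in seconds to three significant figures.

2.38 s

Resolve: vₓ = 57.40 cos 57.5° = 30.84 m/s and v_y0 = 57.40 sin 57.5° = 48.41 m/s.
Height y(t) = 48.41 t − 4.905 t² = 87.4 gives 4.905 t² − 48.41 t + 87.4 = 0.
t = [48.41 ± √(48.41² − 2·9.81·87.4)] / 9.81 = (48.41 ± 25.08) / 9.81, so t = 2.379 s or t = 7.491 s.
The first (ascending) time is 2.379 s.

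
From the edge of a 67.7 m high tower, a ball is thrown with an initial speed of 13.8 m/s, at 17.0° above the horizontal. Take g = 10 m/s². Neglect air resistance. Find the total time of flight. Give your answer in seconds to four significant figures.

4.105 s

Resolve: vₓ = 13.80 cos 17.0° = 13.20 m/s and v_y0 = 13.80 sin 17.0° = 4.035 m/s.
With up positive and y = 0 at the ground: y(t) = 67.7 + (4.035) t − 5.000 t². Setting y = 0 and taking the positive root: t = [4.035 + √(4.035² + 2·10.0·67.7)] / 10.0 = (4.035 + 37.02) / 10.0 = 4.105 s.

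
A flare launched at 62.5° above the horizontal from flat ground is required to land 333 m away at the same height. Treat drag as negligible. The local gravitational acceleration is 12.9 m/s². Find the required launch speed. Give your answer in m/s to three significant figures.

72.4 m/s

On level ground R = v₀² sin 2θ / g ⇒ v₀ = √(gR / sin 2θ).
v₀ = √(12.9 × 333 / sin 125.0°) = √(4296 / 0.8192) = √5244.1 = 72.42 m/s.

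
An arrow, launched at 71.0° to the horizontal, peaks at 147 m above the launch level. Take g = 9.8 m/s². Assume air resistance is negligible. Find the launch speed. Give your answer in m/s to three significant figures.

56.8 m/s

At the peak v_y = 0, so v_y0 = √(2gH) = √(2 × 9.80 × 147) = 53.68 m/s.
v_y0 = v₀ sin θ ⇒ v₀ = 53.68 / sin 71.0° = 56.77 m/s.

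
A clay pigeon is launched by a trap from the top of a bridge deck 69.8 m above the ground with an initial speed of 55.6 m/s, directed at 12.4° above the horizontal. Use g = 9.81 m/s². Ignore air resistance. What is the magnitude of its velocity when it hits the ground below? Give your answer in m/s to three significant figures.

66.8 m/s

Resolve: vₓ = 55.60 cos 12.4° = 54.30 m/s and v_y0 = 55.60 sin 12.4° = 11.94 m/s.
With up positive and y = 0 at the ground: y(t) = 69.8 + (11.94) t − 4.905 t². Setting y = 0 and taking the positive root: t = [11.94 + √(11.94² + 2·9.81·69.8)] / 9.81 = (11.94 + 38.88) / 9.81 = 5.181 s.
Vertical velocity at impact: v_y = v_y0 − g t = 11.94 − 9.81 × 5.181 = −38.88 m/s.
Speed: |v| = √(vₓ² + v_y²) = √(54.30² + 38.88²) = 66.79 m/s.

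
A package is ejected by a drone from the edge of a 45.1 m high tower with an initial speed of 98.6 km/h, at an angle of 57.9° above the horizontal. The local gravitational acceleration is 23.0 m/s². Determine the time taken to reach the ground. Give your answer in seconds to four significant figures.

3.231 s

Convert: 98.6 km/h = 98.6/3.6 = 27.39 m/s.
Horizontal component vₓ = 27.39 cos 57.9° = 14.55 m/s; vertical v_y0 = 27.39 sin 57.9° = 23.20 m/s.
Vertical motion (up positive, ground at y = 0): 11.50 t² − (23.20) t − 45.1 = 0, so t = (23.20 + √(23.20² + 2·23.0·45.1)) / 23.0 = (23.20 + 51.12) / 23.0 = 3.231 s.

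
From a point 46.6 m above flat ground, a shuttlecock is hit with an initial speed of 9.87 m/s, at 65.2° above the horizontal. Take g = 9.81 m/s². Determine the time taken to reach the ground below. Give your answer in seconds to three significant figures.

4.13 s

Components: vₓ = 9.870 cos 65.2° = 4.140 m/s, v_y0 = 9.870 sin 65.2° = 8.960 m/s.
Vertical motion (up positive, ground at y = 0): 4.905 t² − (8.960) t − 46.6 = 0, so t = (8.960 + √(8.960² + 2·9.81·46.6)) / 9.81 = (8.960 + 31.54) / 9.81 = 4.128 s.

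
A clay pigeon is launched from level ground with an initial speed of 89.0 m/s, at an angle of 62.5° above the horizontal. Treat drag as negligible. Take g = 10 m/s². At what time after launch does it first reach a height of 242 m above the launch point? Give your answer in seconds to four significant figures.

4.163 s

vₓ = 89.00 cos 62.5° = 41.10 m/s; v_y0 = 89.00 sin 62.5° = 78.94 m/s.
Height y(t) = 78.94 t − 5.000 t² = 242 gives 5.000 t² − 78.94 t + 242 = 0.
t = [78.94 ± √(78.94² − 2·10.0·242)] / 10.0 = (78.94 ± 37.31) / 10.0, so t = 4.163 s or t = 11.63 s.
The first (ascending) time is 4.163 s.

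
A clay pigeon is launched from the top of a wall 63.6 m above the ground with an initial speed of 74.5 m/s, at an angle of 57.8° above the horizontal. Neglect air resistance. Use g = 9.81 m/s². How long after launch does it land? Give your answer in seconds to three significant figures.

13.8 s

Resolve: vₓ = 74.50 cos 57.8° = 39.70 m/s and v_y0 = 74.50 sin 57.8° = 63.04 m/s.
The projectile lands when y = 63.6 + (63.04) t − ½·9.81·t² = 0. Positive root: t = (63.04 + √(63.04² + 2·9.81·63.6)) / 9.81 = (63.04 + 72.26) / 9.81 = 13.79 s.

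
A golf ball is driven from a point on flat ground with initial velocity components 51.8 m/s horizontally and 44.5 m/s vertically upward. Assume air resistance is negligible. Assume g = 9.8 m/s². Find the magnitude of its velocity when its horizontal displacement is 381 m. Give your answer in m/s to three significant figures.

58.7 m/s

Time to reach x = 381 m: t = x/vₓ = 381/51.80 = 7.355 s.
Vertical velocity there: v_y = v_y0 − g t = 44.50 − 9.80 × 7.355 = −27.58 m/s.
Speed: √(vₓ² + v_y²) = √(51.80² + 27.58²) = 58.69 m/s.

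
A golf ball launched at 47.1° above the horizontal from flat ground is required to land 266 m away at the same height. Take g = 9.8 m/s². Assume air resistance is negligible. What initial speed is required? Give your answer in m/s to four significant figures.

From R = (v₀² / g) sin 2θ: v₀ = √(gR / sin 2θ).
v₀ = √(9.80 × 266 / sin 94.20°) = √(2607 / 0.9973) = √2613.8 = 51.13 m/s.

51.13 m/s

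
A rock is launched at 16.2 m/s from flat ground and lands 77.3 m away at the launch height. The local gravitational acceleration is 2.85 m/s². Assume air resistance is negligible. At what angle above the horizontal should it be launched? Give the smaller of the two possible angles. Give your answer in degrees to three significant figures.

28.5°

Level-ground range R = v₀² sin(2θ)/g ⇒ sin(2θ) = gR/v₀² = 2.85 × 77.3 / 16.2² = 0.8394.
2θ = 57.08° or 180° − 57.08° = 122.9°, so θ = 28.54° or 61.46°.
The smaller angle is 28.54°.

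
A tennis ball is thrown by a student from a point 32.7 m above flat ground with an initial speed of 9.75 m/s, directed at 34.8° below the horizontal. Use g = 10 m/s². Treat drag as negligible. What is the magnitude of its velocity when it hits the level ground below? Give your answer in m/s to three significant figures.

27.4 m/s

Horizontal component vₓ = 9.750 cos 34.8° = 8.006 m/s; vertical v_y0 = −5.564 m/s (downward).
The projectile lands when y = 32.7 + (−5.564) t − ½·10.0·t² = 0. Positive root: t = (−5.564 + √(5.564² + 2·10.0·32.7)) / 10.0 = (−5.564 + 26.17) / 10.0 = 2.061 s.
Vertical velocity at impact: v_y = v_y0 − g t = −5.564 − 10.0 × 2.061 = −26.17 m/s.
Speed: |v| = √(vₓ² + v_y²) = √(8.006² + 26.17²) = 27.37 m/s.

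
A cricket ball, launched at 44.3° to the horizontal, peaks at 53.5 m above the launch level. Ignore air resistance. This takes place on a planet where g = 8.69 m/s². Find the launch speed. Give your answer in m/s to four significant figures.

43.66 m/s

At the peak v_y = 0, so v_y0 = √(2gH) = √(2 × 8.69 × 53.5) = 30.49 m/s.
v_y0 = v₀ sin θ ⇒ v₀ = 30.49 / sin 44.3° = 43.66 m/s.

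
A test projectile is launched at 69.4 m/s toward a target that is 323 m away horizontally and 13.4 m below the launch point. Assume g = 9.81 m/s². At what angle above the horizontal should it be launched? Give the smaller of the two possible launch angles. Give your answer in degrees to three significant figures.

17.8°

Trajectory: y = x tanθ − g x² (1 + tan²θ)/(2v₀²). With x = 323, y = −13.4, v₀ = 69.4, g = 9.81:
106.2 tan²θ − 323 tanθ + (92.85) = 0.
tanθ = [323 ± √(323² − 4 × 106.2 × (92.85))] / (2 × 106.2) = (323 ± 254.7) / 212.5, giving tanθ = 0.3214 or 2.719.
θ = 17.82° or 69.80°; the smaller is 17.82°.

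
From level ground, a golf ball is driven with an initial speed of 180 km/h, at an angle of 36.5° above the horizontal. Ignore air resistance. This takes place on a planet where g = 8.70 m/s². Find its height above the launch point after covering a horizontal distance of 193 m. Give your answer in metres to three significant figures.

42.5 m

Convert: 180 km/h = 180/3.6 = 50.00 m/s.
Components: vₓ = 50.00 cos 36.5° = 40.19 m/s, v_y0 = 50.00 sin 36.5° = 29.74 m/s.
Time to reach x = 193 m: t = x/vₓ = 193/40.19 = 4.802 s.
Height: y = v_y0 t − ½ g t² = 29.74 × 4.802 − 4.350 × 4.802² = 142.8 − 100.3 = 42.51 m.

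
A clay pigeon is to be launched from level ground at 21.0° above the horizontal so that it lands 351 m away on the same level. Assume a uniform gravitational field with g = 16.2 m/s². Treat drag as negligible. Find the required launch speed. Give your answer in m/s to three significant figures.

From R = (v₀² / g) sin 2θ: v₀ = √(gR / sin 2θ).
v₀ = √(16.2 × 351 / sin 42.00°) = √(5686 / 0.6691) = √8497.9 = 92.18 m/s.

92.2 m/s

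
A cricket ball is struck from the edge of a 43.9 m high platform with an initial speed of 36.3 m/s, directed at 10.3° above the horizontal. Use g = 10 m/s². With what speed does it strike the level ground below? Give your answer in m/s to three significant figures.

Resolve: vₓ = 36.30 cos 10.3° = 35.72 m/s and v_y0 = 36.30 sin 10.3° = 6.491 m/s.
Vertical motion (up positive, ground at y = 0): 5.000 t² − (6.491) t − 43.9 = 0, so t = (6.491 + √(6.491² + 2·10.0·43.9)) / 10.0 = (6.491 + 30.33) / 10.0 = 3.682 s.
Vertical velocity at impact: v_y = v_y0 − g t = 6.491 − 10.0 × 3.682 = −30.33 m/s.
Speed: |v| = √(vₓ² + v_y²) = √(35.72² + 30.33²) = 46.86 m/s.

46.9 m/s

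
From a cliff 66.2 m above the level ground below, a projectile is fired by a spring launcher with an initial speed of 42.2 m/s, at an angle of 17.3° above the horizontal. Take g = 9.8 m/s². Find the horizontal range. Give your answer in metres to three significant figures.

Resolve: vₓ = 42.20 cos 17.3° = 40.29 m/s and v_y0 = 42.20 sin 17.3° = 12.55 m/s.
The projectile lands when y = 66.2 + (12.55) t − ½·9.80·t² = 0. Positive root: t = (12.55 + √(12.55² + 2·9.80·66.2)) / 9.80 = (12.55 + 38.14) / 9.80 = 5.173 s.
Horizontal distance: R = vₓ t = 40.29 × 5.173 = 208.4 m.

208 m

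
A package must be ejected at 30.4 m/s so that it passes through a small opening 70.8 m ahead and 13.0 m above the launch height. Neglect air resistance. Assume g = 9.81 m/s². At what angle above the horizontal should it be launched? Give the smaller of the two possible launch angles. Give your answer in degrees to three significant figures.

Trajectory: y = x tanθ − g x² (1 + tan²θ)/(2v₀²). With x = 70.8, y = 13.0, v₀ = 30.4, g = 9.81:
26.60 tan²θ − 70.8 tanθ + (39.60) = 0.
tanθ = [70.8 ± √(70.8² − 4 × 26.60 × (39.60))] / (2 × 26.60) = (70.8 ± 28.25) / 53.21, giving tanθ = 0.7997 or 1.861.
θ = 38.65° or 61.75°; the smaller is 38.65°.

38.6°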